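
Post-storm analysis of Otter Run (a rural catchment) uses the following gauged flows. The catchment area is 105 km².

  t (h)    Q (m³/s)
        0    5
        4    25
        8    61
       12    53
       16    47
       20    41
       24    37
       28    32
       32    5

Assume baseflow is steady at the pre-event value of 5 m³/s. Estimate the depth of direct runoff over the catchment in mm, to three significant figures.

d ≈ 35.8 mm

Direct runoff: 0.0, 20.0, 56.0, 48.0, 42.0, 36.0, 32.0, 27.0, 0.0 m³/s; ΣQ_DR = 261.0 m³/s.
V = ΣQ_DR · Δt = 261.0 × 14400 s = 3.758 × 10^6 m³.
Over A = 105 km², depth = V / A = 35.8 mm.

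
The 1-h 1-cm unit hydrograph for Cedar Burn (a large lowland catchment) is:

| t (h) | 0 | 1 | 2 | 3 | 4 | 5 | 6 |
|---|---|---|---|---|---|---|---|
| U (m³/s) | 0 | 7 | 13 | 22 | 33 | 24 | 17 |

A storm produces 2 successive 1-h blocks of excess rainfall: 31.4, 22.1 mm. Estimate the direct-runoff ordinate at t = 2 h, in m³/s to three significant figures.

Q ≈ 56.3 m³/s

By discrete convolution, Q_j = Σ (P_i / 10 mm) · U_{j−i}.
At t = 2 h (j=2): Q = (31.4/10)·13 + (22.1/10)·7 = 56.3 m³/s.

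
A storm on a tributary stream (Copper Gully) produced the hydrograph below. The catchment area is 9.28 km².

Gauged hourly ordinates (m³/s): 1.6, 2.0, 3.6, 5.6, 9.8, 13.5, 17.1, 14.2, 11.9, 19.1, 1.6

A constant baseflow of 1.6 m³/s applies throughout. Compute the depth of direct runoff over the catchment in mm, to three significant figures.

Direct runoff: 0.0, 0.4, 2.0, 4.0, 8.2, 11.9, 15.5, 12.6, 10.3, 17.5, 0.0 m³/s; ΣQ_DR = 82.40 m³/s.
V = ΣQ_DR · Δt = 82.40 × 3600 s = 2.966 × 10^5 m³.
Over A = 9.28 km², depth = V / A = 32.0 mm.

d ≈ 32.0 mm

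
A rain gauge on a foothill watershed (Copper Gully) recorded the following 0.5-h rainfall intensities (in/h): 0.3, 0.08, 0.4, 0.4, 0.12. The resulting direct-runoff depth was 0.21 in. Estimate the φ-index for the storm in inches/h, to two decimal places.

φ ≈ 0.23 in/h

Only the 3 blocks with intensity above φ contribute runoff: 0.3, 0.4, 0.4 in/h.
Σ(I−φ)·Δt = d  ⇒  (0.3+0.4+0.4 − 3φ)·0.5 = 0.21
φ = (1.100 − 0.21/0.5) / 3 = 0.23 in/h.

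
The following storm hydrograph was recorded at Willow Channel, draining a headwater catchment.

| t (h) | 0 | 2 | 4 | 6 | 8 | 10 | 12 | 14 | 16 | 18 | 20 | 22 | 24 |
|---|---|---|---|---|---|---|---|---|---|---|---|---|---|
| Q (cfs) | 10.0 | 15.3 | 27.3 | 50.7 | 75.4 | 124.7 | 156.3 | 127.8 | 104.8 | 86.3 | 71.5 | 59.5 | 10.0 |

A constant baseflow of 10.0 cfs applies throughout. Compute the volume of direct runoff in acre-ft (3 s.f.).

V ≈ 131 acre-ft

Direct-runoff ordinates (Q − Q_b): 0.0, 5.3, 17.3, 40.7, 65.4, 114.7, 146.3, 117.8, 94.8, 76.3, 61.5, 49.5, 0.0 cfs.
ΣQ_DR = 789.6 cfs.
With Δt = 2 h = 7200 s, V = ΣQ_DR · Δt = 789.6 × 7200 = 5.69 × 10^6 ft³ = 131 acre-ft.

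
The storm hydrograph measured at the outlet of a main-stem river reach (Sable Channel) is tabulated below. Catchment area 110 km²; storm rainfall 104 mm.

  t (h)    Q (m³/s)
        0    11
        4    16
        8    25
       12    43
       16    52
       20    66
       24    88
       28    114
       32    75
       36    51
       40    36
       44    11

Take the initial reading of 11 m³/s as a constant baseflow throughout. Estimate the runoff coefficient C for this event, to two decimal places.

ΣQ_DR = 456.0 m³/s; V = ΣQ_DR·Δt = 6.566 × 10^6 m³.
Runoff depth d = V / A = 59.69 mm.
C = d / P = 59.69 / 104 = 0.57.

C ≈ 0.57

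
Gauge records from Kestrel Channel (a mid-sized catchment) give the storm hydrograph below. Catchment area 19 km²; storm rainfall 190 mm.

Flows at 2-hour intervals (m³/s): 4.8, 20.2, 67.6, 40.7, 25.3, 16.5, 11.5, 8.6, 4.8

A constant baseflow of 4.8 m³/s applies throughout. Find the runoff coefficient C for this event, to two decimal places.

ΣQ_DR = 156.8 m³/s; V = ΣQ_DR·Δt = 1.129 × 10^6 m³.
Runoff depth d = V / A = 59.42 mm.
C = d / P = 59.42 / 190 = 0.31.

C ≈ 0.31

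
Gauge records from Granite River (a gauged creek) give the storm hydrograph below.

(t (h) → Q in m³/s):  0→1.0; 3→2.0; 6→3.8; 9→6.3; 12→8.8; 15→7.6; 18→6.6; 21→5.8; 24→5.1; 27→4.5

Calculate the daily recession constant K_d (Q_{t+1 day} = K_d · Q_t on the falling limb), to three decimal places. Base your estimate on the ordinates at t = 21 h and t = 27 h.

Between t = 21 h and t = 27 h the flow falls from 5.8 to 4.5 m³/s over 2×3 h = 6 h.
Per-interval ratio K = (4.5/5.8)^(1/2) = 0.8808; K_d = K^(24/3) = 0.362.

K_d ≈ 0.362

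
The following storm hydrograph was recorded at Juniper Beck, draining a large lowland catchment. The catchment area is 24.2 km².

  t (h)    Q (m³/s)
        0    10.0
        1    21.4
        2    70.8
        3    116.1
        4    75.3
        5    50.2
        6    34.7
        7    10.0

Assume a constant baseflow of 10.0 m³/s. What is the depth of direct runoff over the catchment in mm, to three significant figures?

Direct runoff: 0.0, 11.4, 60.8, 106.1, 65.3, 40.2, 24.7, 0.0 m³/s; ΣQ_DR = 308.5 m³/s.
V = ΣQ_DR · Δt = 308.5 × 3600 s = 1.111 × 10^6 m³.
Over A = 24.2 km², depth = V / A = 45.9 mm.

d ≈ 45.9 mm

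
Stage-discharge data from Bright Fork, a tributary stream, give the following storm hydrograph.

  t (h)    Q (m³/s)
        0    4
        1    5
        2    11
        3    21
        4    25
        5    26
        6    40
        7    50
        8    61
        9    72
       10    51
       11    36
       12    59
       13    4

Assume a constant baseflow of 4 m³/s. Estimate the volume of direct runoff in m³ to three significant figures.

V ≈ 1.47 × 10^6 m³

Direct-runoff ordinates (Q − Q_b): 0.0, 1.0, 7.0, 17.0, 21.0, 22.0, 36.0, 46.0, 57.0, 68.0, 47.0, 32.0, 55.0, 0.0 m³/s.
ΣQ_DR = 409.0 m³/s.
With Δt = 1 h = 3600 s, V = ΣQ_DR · Δt = 409.0 × 3600 = 1.47 × 10^6 m³.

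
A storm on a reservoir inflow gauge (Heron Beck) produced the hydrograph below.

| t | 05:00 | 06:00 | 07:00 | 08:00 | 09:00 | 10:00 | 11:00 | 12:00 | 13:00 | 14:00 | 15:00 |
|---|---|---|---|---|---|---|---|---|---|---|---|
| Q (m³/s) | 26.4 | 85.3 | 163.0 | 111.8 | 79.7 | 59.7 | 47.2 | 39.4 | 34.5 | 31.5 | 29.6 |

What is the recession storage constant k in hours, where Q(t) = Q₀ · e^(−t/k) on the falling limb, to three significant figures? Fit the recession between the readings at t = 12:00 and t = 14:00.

k ≈ 8.94 h

On the falling limb, Q drops from 39.4 to 31.5 m³/s between t = 12:00 and t = 14:00 (Δt = 2 h).
k = −Δt / ln(Q₂/Q₁) = −2 / ln(31.5/39.4) = 8.94 h.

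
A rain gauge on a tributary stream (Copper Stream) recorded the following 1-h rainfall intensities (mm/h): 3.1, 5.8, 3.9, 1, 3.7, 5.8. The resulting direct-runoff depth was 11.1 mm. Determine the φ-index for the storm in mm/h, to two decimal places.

φ ≈ 2.24 mm/h

Only the 5 blocks with intensity above φ contribute runoff: 3.1, 5.8, 3.9, 3.7, 5.8 mm/h.
Σ(I−φ)·Δt = d  ⇒  (3.1+5.8+3.9+3.7+5.8 − 5φ)·1 = 11.1
φ = (22.30 − 11.1/1) / 5 = 2.24 mm/h.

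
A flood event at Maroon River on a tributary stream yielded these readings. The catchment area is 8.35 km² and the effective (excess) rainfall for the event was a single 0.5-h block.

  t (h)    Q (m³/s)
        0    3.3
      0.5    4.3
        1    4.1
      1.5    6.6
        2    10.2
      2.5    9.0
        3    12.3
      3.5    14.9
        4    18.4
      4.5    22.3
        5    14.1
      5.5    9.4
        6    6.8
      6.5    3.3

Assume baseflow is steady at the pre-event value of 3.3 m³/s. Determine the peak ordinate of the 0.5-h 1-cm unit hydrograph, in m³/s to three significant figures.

U_p ≈ 9.50 m³/s

Direct runoff: 0.0, 1.0, 0.8, 3.3, 6.9, 5.7, 9.0, 11.6, 15.1, 19.0, 10.8, 6.1, 3.5, 0.0 m³/s; ΣQ_DR = 92.80 m³/s, peak = 19.0 m³/s.
Runoff depth d = ΣQ_DR·Δt / A = 92.80 × 1800 / (8.35 km²) = 20.00 mm.
The 1-cm UH is the DRH scaled by (10 mm)/d, so U_p = 19.0 × 10/20.00 = 9.50 m³/s.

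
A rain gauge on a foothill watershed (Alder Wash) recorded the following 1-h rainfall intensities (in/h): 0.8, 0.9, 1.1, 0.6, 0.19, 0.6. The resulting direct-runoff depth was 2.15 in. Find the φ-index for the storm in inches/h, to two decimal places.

φ ≈ 0.37 in/h

Only the 5 blocks with intensity above φ contribute runoff: 0.8, 0.9, 1.1, 0.6, 0.6 in/h.
Σ(I−φ)·Δt = d  ⇒  (0.8+0.9+1.1+0.6+0.6 − 5φ)·1 = 2.15
φ = (4.000 − 2.15/1) / 5 = 0.37 in/h.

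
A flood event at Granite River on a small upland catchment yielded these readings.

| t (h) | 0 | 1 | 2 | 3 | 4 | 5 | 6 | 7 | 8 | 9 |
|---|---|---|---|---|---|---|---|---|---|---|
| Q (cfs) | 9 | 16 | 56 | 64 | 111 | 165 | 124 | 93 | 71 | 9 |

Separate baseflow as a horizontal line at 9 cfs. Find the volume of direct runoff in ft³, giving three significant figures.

Direct-runoff ordinates (Q − Q_b): 0.0, 7.0, 47.0, 55.0, 102.0, 156.0, 115.0, 84.0, 62.0, 0.0 cfs.
ΣQ_DR = 628.0 cfs.
With Δt = 1 h = 3600 s, V = ΣQ_DR · Δt = 628.0 × 3600 = 2.26 × 10^6 ft³.

V ≈ 2.26 × 10^6 ft³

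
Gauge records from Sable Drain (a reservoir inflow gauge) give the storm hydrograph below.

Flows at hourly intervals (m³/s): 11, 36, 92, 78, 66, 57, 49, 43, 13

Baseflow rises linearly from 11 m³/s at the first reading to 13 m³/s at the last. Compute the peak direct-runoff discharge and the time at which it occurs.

Q_p = 80.50 m³/s at t = 2 h

Subtracting baseflow gives direct-runoff ordinates: 0.00, 24.75, 80.50, 66.25, 54.00, 44.75, 36.50, 30.25, 0.00 m³/s.
The maximum is 80.50 m³/s, occurring at the reading for t = 2 h.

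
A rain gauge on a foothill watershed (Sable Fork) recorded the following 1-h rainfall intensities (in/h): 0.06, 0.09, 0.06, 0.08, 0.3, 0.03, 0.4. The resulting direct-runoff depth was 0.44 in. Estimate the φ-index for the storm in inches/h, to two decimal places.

Only the 2 blocks with intensity above φ contribute runoff: 0.3, 0.4 in/h.
Σ(I−φ)·Δt = d  ⇒  (0.3+0.4 − 2φ)·1 = 0.44
φ = (0.7000 − 0.44/1) / 2 = 0.13 in/h.

φ ≈ 0.13 in/h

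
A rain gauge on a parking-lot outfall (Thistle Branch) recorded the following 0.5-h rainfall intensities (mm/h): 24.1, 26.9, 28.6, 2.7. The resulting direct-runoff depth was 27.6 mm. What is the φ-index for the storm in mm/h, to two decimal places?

Only the 3 blocks with intensity above φ contribute runoff: 24.1, 26.9, 28.6 mm/h.
Σ(I−φ)·Δt = d  ⇒  (24.1+26.9+28.6 − 3φ)·0.5 = 27.6
φ = (79.60 − 27.6/0.5) / 3 = 8.13 mm/h.

φ ≈ 8.13 mm/h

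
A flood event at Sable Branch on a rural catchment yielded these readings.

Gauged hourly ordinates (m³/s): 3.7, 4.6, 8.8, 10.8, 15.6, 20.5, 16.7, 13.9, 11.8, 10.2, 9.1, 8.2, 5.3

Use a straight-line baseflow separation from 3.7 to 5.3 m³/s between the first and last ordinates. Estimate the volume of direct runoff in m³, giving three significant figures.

Direct-runoff ordinates (Q − Q_b): 0.00, 0.77, 4.83, 6.70, 11.37, 16.13, 12.20, 9.27, 7.03, 5.30, 4.07, 3.03, 0.00 m³/s.
ΣQ_DR = 80.70 m³/s.
With Δt = 1 h = 3600 s, V = ΣQ_DR · Δt = 80.70 × 3600 = 2.91 × 10^5 m³.

V ≈ 2.91 × 10^5 m³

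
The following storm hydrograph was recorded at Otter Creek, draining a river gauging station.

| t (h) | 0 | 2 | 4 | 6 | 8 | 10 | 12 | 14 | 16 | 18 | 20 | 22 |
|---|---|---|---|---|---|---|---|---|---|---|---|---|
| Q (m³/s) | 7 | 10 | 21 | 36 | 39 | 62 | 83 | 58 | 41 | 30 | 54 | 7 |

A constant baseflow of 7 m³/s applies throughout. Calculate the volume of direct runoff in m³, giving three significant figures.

V ≈ 2.62 × 10^6 m³

Direct-runoff ordinates (Q − Q_b): 0.0, 3.0, 14.0, 29.0, 32.0, 55.0, 76.0, 51.0, 34.0, 23.0, 47.0, 0.0 m³/s.
ΣQ_DR = 364.0 m³/s.
With Δt = 2 h = 7200 s, V = ΣQ_DR · Δt = 364.0 × 7200 = 2.62 × 10^6 m³.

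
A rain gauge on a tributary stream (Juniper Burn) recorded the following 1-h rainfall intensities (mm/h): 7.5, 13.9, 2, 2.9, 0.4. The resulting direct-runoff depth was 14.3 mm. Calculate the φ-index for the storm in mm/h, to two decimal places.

φ ≈ 3.55 mm/h

Only the 2 blocks with intensity above φ contribute runoff: 7.5, 13.9 mm/h.
Σ(I−φ)·Δt = d  ⇒  (7.5+13.9 − 2φ)·1 = 14.3
φ = (21.40 − 14.3/1) / 2 = 3.55 mm/h.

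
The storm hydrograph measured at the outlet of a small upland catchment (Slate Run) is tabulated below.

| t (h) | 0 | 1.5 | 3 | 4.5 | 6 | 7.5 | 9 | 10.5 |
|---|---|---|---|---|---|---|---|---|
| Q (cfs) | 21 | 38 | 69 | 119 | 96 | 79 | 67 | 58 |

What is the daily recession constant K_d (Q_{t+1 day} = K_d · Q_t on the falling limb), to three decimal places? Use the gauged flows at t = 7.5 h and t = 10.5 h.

Between t = 7.5 h and t = 10.5 h the flow falls from 79 to 58 cfs over 2×1.5 h = 3 h.
Per-interval ratio K = (58/79)^(1/2) = 0.8568; K_d = K^(24/1.5) = 0.084.

K_d ≈ 0.084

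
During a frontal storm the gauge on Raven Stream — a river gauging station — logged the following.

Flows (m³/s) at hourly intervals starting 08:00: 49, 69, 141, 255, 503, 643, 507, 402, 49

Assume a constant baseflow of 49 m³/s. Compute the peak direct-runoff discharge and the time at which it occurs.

Q_p = 594.0 m³/s at t = 13:00

Subtracting baseflow gives direct-runoff ordinates: 0.0, 20.0, 92.0, 206.0, 454.0, 594.0, 458.0, 353.0, 0.0 m³/s.
The maximum is 594.0 m³/s, occurring at the reading for t = 13:00.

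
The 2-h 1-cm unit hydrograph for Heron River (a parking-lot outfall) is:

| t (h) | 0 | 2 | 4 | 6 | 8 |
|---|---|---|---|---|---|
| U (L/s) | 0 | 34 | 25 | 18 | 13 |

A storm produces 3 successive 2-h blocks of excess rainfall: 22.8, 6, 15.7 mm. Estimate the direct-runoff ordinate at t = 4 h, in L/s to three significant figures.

By discrete convolution, Q_j = Σ (P_i / 10 mm) · U_{j−i}.
At t = 4 h (j=2): Q = (22.8/10)·25 + (6/10)·34 + (15.7/10)·0 = 77.4 L/s.

Q ≈ 77.4 L/s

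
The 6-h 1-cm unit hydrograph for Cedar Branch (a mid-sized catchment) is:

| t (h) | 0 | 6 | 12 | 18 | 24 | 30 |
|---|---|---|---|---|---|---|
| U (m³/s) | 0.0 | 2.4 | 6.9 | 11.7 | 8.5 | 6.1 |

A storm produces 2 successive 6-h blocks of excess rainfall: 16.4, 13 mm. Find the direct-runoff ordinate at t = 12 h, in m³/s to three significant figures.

Q ≈ 14.4 m³/s

By discrete convolution, Q_j = Σ (P_i / 10 mm) · U_{j−i}.
At t = 12 h (j=2): Q = (16.4/10)·6.9 + (13/10)·2.4 = 14.4 m³/s.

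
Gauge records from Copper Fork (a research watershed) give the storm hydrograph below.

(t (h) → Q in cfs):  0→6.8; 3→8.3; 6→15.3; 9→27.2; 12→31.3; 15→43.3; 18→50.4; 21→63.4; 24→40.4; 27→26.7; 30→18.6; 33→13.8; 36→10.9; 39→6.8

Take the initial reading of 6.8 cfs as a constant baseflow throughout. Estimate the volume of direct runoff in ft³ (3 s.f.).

Direct-runoff ordinates (Q − Q_b): 0.0, 1.5, 8.5, 20.4, 24.5, 36.5, 43.6, 56.6, 33.6, 19.9, 11.8, 7.0, 4.1, 0.0 cfs.
ΣQ_DR = 268.0 cfs.
With Δt = 3 h = 10800 s, V = ΣQ_DR · Δt = 268.0 × 10800 = 2.89 × 10^6 ft³.

V ≈ 2.89 × 10^6 ft³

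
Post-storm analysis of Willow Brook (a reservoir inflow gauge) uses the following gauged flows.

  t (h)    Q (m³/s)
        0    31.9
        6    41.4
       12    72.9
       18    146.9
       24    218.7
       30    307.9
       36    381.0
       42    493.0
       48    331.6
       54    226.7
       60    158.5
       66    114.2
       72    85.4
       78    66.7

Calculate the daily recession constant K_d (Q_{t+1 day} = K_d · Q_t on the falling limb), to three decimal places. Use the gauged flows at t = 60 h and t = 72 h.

Between t = 60 h and t = 72 h the flow falls from 158.5 to 85.4 m³/s over 2×6 h = 12 h.
Per-interval ratio K = (85.4/158.5)^(1/2) = 0.7340; K_d = K^(24/6) = 0.290.

K_d ≈ 0.290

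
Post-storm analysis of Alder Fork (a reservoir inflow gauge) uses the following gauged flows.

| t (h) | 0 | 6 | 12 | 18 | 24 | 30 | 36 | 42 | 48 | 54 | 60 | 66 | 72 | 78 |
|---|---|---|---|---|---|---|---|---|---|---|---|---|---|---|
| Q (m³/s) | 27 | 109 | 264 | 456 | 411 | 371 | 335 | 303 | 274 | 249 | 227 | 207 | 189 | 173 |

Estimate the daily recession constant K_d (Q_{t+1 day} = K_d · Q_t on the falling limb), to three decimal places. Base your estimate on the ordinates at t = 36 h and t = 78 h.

K_d ≈ 0.685

Between t = 36 h and t = 78 h the flow falls from 335 to 173 m³/s over 7×6 h = 42 h.
Per-interval ratio K = (173/335)^(1/7) = 0.9099; K_d = K^(24/6) = 0.685.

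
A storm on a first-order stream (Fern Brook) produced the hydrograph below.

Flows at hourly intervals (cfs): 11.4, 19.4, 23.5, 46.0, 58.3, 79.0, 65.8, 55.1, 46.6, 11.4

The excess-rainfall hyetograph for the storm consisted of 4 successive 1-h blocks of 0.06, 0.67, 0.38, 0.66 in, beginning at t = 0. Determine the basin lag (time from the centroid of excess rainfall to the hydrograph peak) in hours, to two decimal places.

Centroid of excess rainfall: t_c = Σ P_i·t̄_i / ΣP_i = 2.4266 h (block centres at 0.5, 1.5, 2.5, 3.5 h).
Hydrograph peak occurs at t = 5 h, so basin lag t_L = 5 − 2.4266 = 2.57 h.

t_L ≈ 2.57 h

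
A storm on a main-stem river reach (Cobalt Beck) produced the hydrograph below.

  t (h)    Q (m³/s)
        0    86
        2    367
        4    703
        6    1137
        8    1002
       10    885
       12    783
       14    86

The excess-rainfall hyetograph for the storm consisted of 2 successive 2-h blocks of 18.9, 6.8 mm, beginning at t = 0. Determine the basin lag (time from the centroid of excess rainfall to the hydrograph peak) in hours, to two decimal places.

Centroid of excess rainfall: t_c = Σ P_i·t̄_i / ΣP_i = 1.5292 h (block centres at 1, 3 h).
Hydrograph peak occurs at t = 6 h, so basin lag t_L = 6 − 1.5292 = 4.47 h.

t_L ≈ 4.47 h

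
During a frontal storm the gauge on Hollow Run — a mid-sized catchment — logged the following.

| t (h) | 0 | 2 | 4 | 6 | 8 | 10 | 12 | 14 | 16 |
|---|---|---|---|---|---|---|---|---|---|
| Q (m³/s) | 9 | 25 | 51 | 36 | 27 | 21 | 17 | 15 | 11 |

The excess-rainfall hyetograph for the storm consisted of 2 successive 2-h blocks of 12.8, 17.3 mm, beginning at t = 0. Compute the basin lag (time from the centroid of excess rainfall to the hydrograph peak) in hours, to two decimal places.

t_L ≈ 1.85 h

Centroid of excess rainfall: t_c = Σ P_i·t̄_i / ΣP_i = 2.1495 h (block centres at 1, 3 h).
Hydrograph peak occurs at t = 4 h, so basin lag t_L = 4 − 2.1495 = 1.85 h.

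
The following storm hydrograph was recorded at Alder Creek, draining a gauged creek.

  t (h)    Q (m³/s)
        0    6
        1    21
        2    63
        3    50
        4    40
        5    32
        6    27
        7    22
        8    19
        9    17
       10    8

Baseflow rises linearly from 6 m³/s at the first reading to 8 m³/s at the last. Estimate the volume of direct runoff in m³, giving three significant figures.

V ≈ 8.21 × 10^5 m³

Direct-runoff ordinates (Q − Q_b): 0.00, 14.80, 56.60, 43.40, 33.20, 25.00, 19.80, 14.60, 11.40, 9.20, 0.00 m³/s.
ΣQ_DR = 228.0 m³/s.
With Δt = 1 h = 3600 s, V = ΣQ_DR · Δt = 228.0 × 3600 = 8.21 × 10^5 m³.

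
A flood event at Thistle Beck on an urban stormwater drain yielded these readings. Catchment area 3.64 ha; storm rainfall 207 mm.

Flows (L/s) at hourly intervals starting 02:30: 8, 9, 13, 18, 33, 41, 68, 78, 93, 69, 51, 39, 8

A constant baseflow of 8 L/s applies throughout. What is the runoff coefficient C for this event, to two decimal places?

C ≈ 0.20

ΣQ_DR = 424.0 L/s; V = ΣQ_DR·Δt = 1.526 × 10^6 L.
Runoff depth d = V / A = 41.93 mm.
C = d / P = 41.93 / 207 = 0.20.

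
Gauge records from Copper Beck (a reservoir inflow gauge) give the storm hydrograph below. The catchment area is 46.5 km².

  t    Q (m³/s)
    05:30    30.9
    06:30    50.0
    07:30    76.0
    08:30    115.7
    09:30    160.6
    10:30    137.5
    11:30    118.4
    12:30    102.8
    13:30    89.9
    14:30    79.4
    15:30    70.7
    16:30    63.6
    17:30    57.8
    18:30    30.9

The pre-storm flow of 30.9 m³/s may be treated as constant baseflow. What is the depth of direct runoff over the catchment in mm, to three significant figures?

d ≈ 58.2 mm

Direct runoff: 0.0, 19.1, 45.1, 84.8, 129.7, 106.6, 87.5, 71.9, 59.0, 48.5, 39.8, 32.7, 26.9, 0.0 m³/s; ΣQ_DR = 751.6 m³/s.
V = ΣQ_DR · Δt = 751.6 × 3600 s = 2.706 × 10^6 m³.
Over A = 46.5 km², depth = V / A = 58.2 mm.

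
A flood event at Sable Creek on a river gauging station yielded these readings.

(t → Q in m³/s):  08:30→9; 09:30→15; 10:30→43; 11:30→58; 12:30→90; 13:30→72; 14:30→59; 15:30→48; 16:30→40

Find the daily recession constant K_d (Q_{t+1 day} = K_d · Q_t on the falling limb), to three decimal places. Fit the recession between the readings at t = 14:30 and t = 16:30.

K_d ≈ 0.009

Between t = 14:30 and t = 16:30 the flow falls from 59 to 40 m³/s over 2×1 h = 2 h.
Per-interval ratio K = (40/59)^(1/2) = 0.8234; K_d = K^(24/1) = 0.009.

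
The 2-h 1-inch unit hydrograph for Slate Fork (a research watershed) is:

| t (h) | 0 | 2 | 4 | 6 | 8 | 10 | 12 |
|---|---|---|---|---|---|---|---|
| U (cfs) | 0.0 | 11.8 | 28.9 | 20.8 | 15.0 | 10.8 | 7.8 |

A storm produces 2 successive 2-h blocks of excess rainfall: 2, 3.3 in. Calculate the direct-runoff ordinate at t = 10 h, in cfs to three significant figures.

By discrete convolution, Q_j = Σ (P_i / 1 in) · U_{j−i}.
At t = 10 h (j=5): Q = (2/1)·10.8 + (3.3/1)·15.0 = 71.1 cfs.

Q ≈ 71.1 cfs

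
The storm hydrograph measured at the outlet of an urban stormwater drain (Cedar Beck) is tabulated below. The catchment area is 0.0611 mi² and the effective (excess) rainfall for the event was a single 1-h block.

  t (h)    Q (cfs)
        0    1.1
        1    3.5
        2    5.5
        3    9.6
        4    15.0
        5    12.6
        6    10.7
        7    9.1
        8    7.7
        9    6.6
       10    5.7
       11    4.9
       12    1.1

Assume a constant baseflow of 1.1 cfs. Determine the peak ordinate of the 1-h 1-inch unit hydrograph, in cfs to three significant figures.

Direct runoff: 0.0, 2.4, 4.4, 8.5, 13.9, 11.5, 9.6, 8.0, 6.6, 5.5, 4.6, 3.8, 0.0 cfs; ΣQ_DR = 78.80 cfs, peak = 13.9 cfs.
Runoff depth d = ΣQ_DR·Δt / A = 78.80 × 3600 / (0.0611 mi²) = 1.998 in.
The 1-inch UH is the DRH scaled by (1 in)/d, so U_p = 13.9 × 1/1.998 = 6.96 cfs.

U_p ≈ 6.96 cfs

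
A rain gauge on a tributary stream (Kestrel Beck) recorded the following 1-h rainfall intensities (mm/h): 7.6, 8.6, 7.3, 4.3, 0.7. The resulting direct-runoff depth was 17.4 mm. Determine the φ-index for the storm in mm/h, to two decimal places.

φ ≈ 2.60 mm/h

Only the 4 blocks with intensity above φ contribute runoff: 7.6, 8.6, 7.3, 4.3 mm/h.
Σ(I−φ)·Δt = d  ⇒  (7.6+8.6+7.3+4.3 − 4φ)·1 = 17.4
φ = (27.80 − 17.4/1) / 4 = 2.60 mm/h.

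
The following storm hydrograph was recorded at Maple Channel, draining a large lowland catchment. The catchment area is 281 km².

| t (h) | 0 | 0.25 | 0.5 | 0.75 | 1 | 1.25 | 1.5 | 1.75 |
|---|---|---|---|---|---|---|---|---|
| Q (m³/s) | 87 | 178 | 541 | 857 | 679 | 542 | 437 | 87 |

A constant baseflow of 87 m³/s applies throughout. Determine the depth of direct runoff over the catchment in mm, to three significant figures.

d ≈ 8.69 mm

Direct runoff: 0.0, 91.0, 454.0, 770.0, 592.0, 455.0, 350.0, 0.0 m³/s; ΣQ_DR = 2712 m³/s.
V = ΣQ_DR · Δt = 2712 × 900 s = 2.441 × 10^6 m³.
Over A = 281 km², depth = V / A = 8.69 mm.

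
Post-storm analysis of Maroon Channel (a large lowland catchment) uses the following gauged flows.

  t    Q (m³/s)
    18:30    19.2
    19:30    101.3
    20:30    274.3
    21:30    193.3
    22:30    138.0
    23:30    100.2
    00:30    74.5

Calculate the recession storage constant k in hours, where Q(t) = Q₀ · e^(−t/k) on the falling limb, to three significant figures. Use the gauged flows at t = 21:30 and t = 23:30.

On the falling limb, Q drops from 193.3 to 100.2 m³/s between t = 21:30 and t = 23:30 (Δt = 2 h).
k = −Δt / ln(Q₂/Q₁) = −2 / ln(100.2/193.3) = 3.04 h.

k ≈ 3.04 h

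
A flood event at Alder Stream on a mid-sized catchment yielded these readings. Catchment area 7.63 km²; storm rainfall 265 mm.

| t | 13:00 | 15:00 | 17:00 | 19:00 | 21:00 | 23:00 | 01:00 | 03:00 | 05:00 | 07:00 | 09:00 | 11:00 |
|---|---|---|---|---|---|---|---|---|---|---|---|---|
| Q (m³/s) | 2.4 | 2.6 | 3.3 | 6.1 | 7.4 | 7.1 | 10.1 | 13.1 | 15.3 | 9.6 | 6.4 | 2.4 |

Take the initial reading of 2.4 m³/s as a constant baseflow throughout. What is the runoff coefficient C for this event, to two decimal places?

C ≈ 0.20

ΣQ_DR = 57.00 m³/s; V = ΣQ_DR·Δt = 4.104 × 10^5 m³.
Runoff depth d = V / A = 53.79 mm.
C = d / P = 53.79 / 265 = 0.20.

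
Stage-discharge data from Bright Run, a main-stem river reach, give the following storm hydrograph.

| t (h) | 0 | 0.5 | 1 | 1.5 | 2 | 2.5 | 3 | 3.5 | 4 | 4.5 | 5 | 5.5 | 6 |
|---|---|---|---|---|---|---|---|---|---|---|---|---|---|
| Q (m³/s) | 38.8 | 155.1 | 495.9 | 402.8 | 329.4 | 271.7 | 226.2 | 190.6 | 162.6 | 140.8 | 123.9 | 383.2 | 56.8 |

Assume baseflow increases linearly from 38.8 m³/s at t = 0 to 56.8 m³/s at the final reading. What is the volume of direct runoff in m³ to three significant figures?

V ≈ 4.24 × 10^6 m³

Direct-runoff ordinates (Q − Q_b): 0.00, 114.80, 454.10, 359.50, 284.60, 225.40, 178.40, 141.30, 111.80, 88.50, 70.10, 327.90, 0.00 m³/s.
ΣQ_DR = 2356 m³/s.
With Δt = 0.5 h = 1800 s, V = ΣQ_DR · Δt = 2356 × 1800 = 4.24 × 10^6 m³.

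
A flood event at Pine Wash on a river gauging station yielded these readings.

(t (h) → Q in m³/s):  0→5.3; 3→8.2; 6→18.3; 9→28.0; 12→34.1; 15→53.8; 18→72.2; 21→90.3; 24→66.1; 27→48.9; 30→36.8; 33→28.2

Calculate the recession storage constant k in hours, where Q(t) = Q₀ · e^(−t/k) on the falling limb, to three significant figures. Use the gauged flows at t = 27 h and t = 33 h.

On the falling limb, Q drops from 48.9 to 28.2 m³/s between t = 27 h and t = 33 h (Δt = 6 h).
k = −Δt / ln(Q₂/Q₁) = −6 / ln(28.2/48.9) = 10.9 h.

k ≈ 10.9 h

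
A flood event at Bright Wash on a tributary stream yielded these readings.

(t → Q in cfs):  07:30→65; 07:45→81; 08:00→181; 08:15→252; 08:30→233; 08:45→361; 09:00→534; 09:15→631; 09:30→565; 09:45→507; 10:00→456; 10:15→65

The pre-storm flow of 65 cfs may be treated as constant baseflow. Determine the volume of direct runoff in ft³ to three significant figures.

V ≈ 2.84 × 10^6 ft³

Direct-runoff ordinates (Q − Q_b): 0.0, 16.0, 116.0, 187.0, 168.0, 296.0, 469.0, 566.0, 500.0, 442.0, 391.0, 0.0 cfs.
ΣQ_DR = 3151 cfs.
With Δt = 0.25 h = 900 s, V = ΣQ_DR · Δt = 3151 × 900 = 2.84 × 10^6 ft³.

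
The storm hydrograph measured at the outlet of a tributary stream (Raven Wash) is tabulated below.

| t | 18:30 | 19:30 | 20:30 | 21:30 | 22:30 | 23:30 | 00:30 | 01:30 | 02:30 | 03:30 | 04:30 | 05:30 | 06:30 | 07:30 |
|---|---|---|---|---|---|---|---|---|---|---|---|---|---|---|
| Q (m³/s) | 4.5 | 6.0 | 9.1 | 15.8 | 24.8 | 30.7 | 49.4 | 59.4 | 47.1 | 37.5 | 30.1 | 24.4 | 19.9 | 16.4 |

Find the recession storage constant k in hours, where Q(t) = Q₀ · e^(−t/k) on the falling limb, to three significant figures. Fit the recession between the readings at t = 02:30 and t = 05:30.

k ≈ 4.56 h

On the falling limb, Q drops from 47.1 to 24.4 m³/s between t = 02:30 and t = 05:30 (Δt = 3 h).
k = −Δt / ln(Q₂/Q₁) = −3 / ln(24.4/47.1) = 4.56 h.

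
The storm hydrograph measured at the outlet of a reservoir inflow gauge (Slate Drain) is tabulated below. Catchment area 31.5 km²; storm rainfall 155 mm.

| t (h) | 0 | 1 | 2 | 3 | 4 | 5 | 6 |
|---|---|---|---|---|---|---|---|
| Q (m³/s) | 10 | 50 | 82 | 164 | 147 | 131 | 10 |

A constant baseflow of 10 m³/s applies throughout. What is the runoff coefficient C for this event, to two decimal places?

ΣQ_DR = 524.0 m³/s; V = ΣQ_DR·Δt = 1.886 × 10^6 m³.
Runoff depth d = V / A = 59.89 mm.
C = d / P = 59.89 / 155 = 0.39.

C ≈ 0.39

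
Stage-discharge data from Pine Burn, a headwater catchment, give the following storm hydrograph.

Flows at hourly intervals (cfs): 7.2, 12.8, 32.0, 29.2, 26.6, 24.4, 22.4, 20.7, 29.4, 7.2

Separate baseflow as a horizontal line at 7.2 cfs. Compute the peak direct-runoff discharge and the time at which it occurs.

Q_p = 24.8 cfs at t = 2 h

Subtracting baseflow gives direct-runoff ordinates: 0.0, 5.6, 24.8, 22.0, 19.4, 17.2, 15.2, 13.5, 22.2, 0.0 cfs.
The maximum is 24.8 cfs, occurring at the reading for t = 2 h.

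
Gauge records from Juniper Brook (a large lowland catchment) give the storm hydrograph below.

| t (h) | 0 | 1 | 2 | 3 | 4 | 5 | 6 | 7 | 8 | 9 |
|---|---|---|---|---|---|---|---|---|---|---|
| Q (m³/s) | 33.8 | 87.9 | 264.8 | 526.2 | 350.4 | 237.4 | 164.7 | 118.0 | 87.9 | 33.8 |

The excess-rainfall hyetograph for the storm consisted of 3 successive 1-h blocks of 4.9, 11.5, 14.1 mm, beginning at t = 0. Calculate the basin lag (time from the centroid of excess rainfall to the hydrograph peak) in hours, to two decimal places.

Centroid of excess rainfall: t_c = Σ P_i·t̄_i / ΣP_i = 1.8016 h (block centres at 0.5, 1.5, 2.5 h).
Hydrograph peak occurs at t = 3 h, so basin lag t_L = 3 − 1.8016 = 1.20 h.

t_L ≈ 1.20 h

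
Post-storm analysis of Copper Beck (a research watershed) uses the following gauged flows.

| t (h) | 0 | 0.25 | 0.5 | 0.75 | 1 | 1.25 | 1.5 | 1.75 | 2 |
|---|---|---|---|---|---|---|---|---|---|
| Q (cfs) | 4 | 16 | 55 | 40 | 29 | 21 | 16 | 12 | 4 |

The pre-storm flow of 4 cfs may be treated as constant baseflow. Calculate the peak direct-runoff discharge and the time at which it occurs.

Q_p = 51.0 cfs at t = 0.5 h

Subtracting baseflow gives direct-runoff ordinates: 0.0, 12.0, 51.0, 36.0, 25.0, 17.0, 12.0, 8.0, 0.0 cfs.
The maximum is 51.0 cfs, occurring at the reading for t = 0.5 h.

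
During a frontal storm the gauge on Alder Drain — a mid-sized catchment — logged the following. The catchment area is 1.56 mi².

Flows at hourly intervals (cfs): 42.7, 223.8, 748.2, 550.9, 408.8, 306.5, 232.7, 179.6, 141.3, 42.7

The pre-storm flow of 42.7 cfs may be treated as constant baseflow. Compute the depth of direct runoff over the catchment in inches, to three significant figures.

d ≈ 2.43 in

Direct runoff: 0.0, 181.1, 705.5, 508.2, 366.1, 263.8, 190.0, 136.9, 98.6, 0.0 cfs; ΣQ_DR = 2450 cfs.
V = ΣQ_DR · Δt = 2450 × 3600 s = 8.821 × 10^6 ft³.
Over A = 1.56 mi², depth = V / A = 2.43 in.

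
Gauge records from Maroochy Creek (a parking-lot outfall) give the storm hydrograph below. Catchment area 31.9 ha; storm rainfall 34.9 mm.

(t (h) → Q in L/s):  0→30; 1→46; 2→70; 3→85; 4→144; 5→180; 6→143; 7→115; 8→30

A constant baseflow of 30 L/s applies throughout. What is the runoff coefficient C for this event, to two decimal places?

C ≈ 0.19

ΣQ_DR = 573.0 L/s; V = ΣQ_DR·Δt = 2.063 × 10^6 L.
Runoff depth d = V / A = 6.466 mm.
C = d / P = 6.466 / 34.9 = 0.19.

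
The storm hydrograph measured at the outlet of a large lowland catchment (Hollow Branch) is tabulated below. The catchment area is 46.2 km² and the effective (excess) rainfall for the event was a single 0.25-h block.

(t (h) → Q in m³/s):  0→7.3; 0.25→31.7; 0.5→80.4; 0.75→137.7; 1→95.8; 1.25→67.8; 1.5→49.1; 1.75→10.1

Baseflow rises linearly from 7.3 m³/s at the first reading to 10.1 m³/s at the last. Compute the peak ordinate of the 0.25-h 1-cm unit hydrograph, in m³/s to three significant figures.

U_p ≈ 162 m³/s

Direct runoff: 0.00, 24.00, 72.30, 129.20, 86.90, 58.50, 39.40, 0.00 m³/s; ΣQ_DR = 410.3 m³/s, peak = 129.20 m³/s.
Runoff depth d = ΣQ_DR·Δt / A = 410.3 × 900 / (46.2 km²) = 7.993 mm.
The 1-cm UH is the DRH scaled by (10 mm)/d, so U_p = 129.20 × 10/7.993 = 162 m³/s.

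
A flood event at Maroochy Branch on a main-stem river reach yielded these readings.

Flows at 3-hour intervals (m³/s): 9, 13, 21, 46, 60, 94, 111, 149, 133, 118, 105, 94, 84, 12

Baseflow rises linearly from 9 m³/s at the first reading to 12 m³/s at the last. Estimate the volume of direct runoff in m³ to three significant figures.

V ≈ 9.74 × 10^6 m³

Direct-runoff ordinates (Q − Q_b): 0.00, 3.77, 11.54, 36.31, 50.08, 83.85, 100.62, 138.38, 122.15, 106.92, 93.69, 82.46, 72.23, 0.00 m³/s.
ΣQ_DR = 902.0 m³/s.
With Δt = 3 h = 10800 s, V = ΣQ_DR · Δt = 902.0 × 10800 = 9.74 × 10^6 m³.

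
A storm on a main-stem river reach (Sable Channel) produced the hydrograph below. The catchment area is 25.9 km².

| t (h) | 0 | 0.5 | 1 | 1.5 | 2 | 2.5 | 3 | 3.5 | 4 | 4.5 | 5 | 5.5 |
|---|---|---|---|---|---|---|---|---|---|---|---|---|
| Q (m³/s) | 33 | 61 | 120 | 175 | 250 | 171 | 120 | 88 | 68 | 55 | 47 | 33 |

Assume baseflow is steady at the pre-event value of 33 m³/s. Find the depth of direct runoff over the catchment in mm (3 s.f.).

Direct runoff: 0.0, 28.0, 87.0, 142.0, 217.0, 138.0, 87.0, 55.0, 35.0, 22.0, 14.0, 0.0 m³/s; ΣQ_DR = 825.0 m³/s.
V = ΣQ_DR · Δt = 825.0 × 1800 s = 1.485 × 10^6 m³.
Over A = 25.9 km², depth = V / A = 57.3 mm.

d ≈ 57.3 mm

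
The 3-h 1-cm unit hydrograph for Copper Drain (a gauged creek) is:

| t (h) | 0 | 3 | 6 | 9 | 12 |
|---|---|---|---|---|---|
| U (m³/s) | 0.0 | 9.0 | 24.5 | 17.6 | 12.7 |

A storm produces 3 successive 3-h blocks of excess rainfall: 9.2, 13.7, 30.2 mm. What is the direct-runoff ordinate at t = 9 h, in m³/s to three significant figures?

Q ≈ 76.9 m³/s

By discrete convolution, Q_j = Σ (P_i / 10 mm) · U_{j−i}.
At t = 9 h (j=3): Q = (9.2/10)·17.6 + (13.7/10)·24.5 + (30.2/10)·9.0 = 76.9 m³/s.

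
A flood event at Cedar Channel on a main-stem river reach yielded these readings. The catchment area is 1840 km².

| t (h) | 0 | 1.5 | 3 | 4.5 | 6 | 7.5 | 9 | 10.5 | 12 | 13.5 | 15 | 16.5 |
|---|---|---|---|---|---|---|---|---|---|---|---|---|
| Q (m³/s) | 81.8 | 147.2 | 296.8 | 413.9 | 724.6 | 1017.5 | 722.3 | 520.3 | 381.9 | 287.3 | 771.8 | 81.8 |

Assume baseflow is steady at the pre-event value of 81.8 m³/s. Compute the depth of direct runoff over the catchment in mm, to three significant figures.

Direct runoff: 0.0, 65.4, 215.0, 332.1, 642.8, 935.7, 640.5, 438.5, 300.1, 205.5, 690.0, 0.0 m³/s; ΣQ_DR = 4466 m³/s.
V = ΣQ_DR · Δt = 4466 × 5400 s = 2.411 × 10^7 m³.
Over A = 1840 km², depth = V / A = 13.1 mm.

d ≈ 13.1 mm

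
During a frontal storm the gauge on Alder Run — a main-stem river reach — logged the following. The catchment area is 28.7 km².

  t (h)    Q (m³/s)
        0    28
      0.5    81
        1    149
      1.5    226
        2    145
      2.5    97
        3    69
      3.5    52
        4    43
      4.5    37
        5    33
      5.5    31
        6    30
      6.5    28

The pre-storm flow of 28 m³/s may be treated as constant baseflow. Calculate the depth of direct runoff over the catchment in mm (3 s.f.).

d ≈ 41.2 mm

Direct runoff: 0.0, 53.0, 121.0, 198.0, 117.0, 69.0, 41.0, 24.0, 15.0, 9.0, 5.0, 3.0, 2.0, 0.0 m³/s; ΣQ_DR = 657.0 m³/s.
V = ΣQ_DR · Δt = 657.0 × 1800 s = 1.183 × 10^6 m³.
Over A = 28.7 km², depth = V / A = 41.2 mm.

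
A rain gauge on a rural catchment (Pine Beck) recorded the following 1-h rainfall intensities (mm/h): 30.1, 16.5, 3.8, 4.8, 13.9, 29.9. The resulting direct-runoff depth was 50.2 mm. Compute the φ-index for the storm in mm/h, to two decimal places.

φ ≈ 10.05 mm/h

Only the 4 blocks with intensity above φ contribute runoff: 30.1, 16.5, 13.9, 29.9 mm/h.
Σ(I−φ)·Δt = d  ⇒  (30.1+16.5+13.9+29.9 − 4φ)·1 = 50.2
φ = (90.40 − 50.2/1) / 4 = 10.05 mm/h.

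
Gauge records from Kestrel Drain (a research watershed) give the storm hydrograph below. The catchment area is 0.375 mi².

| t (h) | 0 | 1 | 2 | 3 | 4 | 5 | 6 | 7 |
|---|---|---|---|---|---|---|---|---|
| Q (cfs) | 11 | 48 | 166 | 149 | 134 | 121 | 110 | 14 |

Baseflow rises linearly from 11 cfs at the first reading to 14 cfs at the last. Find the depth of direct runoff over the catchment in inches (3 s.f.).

Direct runoff: 0.00, 36.57, 154.14, 136.71, 121.29, 107.86, 96.43, 0.00 cfs; ΣQ_DR = 653.0 cfs.
V = ΣQ_DR · Δt = 653.0 × 3600 s = 2.351 × 10^6 ft³.
Over A = 0.375 mi², depth = V / A = 2.70 in.

d ≈ 2.70 in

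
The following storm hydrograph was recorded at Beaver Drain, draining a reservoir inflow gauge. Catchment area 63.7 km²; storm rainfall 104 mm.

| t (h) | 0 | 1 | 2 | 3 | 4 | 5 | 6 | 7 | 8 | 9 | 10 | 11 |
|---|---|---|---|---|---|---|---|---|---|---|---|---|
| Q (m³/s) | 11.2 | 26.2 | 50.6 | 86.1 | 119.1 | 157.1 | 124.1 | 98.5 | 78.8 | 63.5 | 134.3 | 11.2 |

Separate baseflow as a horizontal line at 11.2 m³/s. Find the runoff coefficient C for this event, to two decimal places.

ΣQ_DR = 826.3 m³/s; V = ΣQ_DR·Δt = 2.975 × 10^6 m³.
Runoff depth d = V / A = 46.70 mm.
C = d / P = 46.70 / 104 = 0.45.

C ≈ 0.45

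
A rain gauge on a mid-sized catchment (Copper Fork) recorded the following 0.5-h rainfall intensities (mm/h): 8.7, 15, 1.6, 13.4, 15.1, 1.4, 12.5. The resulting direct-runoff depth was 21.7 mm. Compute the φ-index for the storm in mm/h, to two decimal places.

φ ≈ 4.26 mm/h

Only the 5 blocks with intensity above φ contribute runoff: 8.7, 15, 13.4, 15.1, 12.5 mm/h.
Σ(I−φ)·Δt = d  ⇒  (8.7+15+13.4+15.1+12.5 − 5φ)·0.5 = 21.7
φ = (64.70 − 21.7/0.5) / 5 = 4.26 mm/h.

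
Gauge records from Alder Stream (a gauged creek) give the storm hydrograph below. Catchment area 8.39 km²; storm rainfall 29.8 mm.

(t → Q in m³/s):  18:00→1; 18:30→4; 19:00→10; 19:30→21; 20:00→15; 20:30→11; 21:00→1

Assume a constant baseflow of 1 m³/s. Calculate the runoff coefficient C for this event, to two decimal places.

C ≈ 0.40

ΣQ_DR = 56.00 m³/s; V = ΣQ_DR·Δt = 1.008 × 10^5 m³.
Runoff depth d = V / A = 12.01 mm.
C = d / P = 12.01 / 29.8 = 0.40.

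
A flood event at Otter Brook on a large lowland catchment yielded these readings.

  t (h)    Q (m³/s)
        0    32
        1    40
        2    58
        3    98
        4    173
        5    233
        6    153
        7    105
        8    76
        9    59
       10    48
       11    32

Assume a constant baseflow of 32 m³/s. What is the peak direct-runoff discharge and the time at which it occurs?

Subtracting baseflow gives direct-runoff ordinates: 0.0, 8.0, 26.0, 66.0, 141.0, 201.0, 121.0, 73.0, 44.0, 27.0, 16.0, 0.0 m³/s.
The maximum is 201.0 m³/s, occurring at the reading for t = 5 h.

Q_p = 201.0 m³/s at t = 5 h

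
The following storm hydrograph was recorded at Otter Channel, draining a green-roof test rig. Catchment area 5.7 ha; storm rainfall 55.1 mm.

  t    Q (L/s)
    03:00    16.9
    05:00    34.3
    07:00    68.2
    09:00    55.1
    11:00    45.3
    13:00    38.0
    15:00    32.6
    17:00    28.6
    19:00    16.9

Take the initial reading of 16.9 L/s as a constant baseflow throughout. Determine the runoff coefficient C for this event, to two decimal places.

ΣQ_DR = 183.8 L/s; V = ΣQ_DR·Δt = 1.323 × 10^6 L.
Runoff depth d = V / A = 23.22 mm.
C = d / P = 23.22 / 55.1 = 0.42.

C ≈ 0.42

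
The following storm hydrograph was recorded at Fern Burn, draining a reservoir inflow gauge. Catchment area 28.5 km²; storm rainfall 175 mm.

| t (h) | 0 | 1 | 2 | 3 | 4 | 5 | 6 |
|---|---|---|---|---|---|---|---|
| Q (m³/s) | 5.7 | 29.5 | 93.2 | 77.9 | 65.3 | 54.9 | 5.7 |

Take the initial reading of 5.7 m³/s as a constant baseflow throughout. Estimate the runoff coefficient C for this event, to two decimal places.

C ≈ 0.21

ΣQ_DR = 292.3 m³/s; V = ΣQ_DR·Δt = 1.052 × 10^6 m³.
Runoff depth d = V / A = 36.92 mm.
C = d / P = 36.92 / 175 = 0.21.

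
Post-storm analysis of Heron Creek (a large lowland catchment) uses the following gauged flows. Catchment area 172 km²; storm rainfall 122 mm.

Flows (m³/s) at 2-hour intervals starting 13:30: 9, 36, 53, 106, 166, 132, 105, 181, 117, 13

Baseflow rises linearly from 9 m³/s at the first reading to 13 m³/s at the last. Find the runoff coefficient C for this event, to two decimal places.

C ≈ 0.28

ΣQ_DR = 808.0 m³/s; V = ΣQ_DR·Δt = 5.818 × 10^6 m³.
Runoff depth d = V / A = 33.82 mm.
C = d / P = 33.82 / 122 = 0.28.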